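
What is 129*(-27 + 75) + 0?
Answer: 6192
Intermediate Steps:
129*(-27 + 75) + 0 = 129*48 + 0 = 6192 + 0 = 6192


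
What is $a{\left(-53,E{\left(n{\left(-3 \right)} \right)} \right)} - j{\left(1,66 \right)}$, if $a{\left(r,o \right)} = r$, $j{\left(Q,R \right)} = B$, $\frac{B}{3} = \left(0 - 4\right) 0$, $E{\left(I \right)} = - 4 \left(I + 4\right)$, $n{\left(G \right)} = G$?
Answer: $-53$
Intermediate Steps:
$E{\left(I \right)} = -16 - 4 I$ ($E{\left(I \right)} = - 4 \left(4 + I\right) = -16 - 4 I$)
$B = 0$ ($B = 3 \left(0 - 4\right) 0 = 3 \left(\left(-4\right) 0\right) = 3 \cdot 0 = 0$)
$j{\left(Q,R \right)} = 0$
$a{\left(-53,E{\left(n{\left(-3 \right)} \right)} \right)} - j{\left(1,66 \right)} = -53 - 0 = -53 + 0 = -53$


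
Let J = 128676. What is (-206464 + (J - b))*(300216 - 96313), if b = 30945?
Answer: -22170984899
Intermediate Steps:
(-206464 + (J - b))*(300216 - 96313) = (-206464 + (128676 - 1*30945))*(300216 - 96313) = (-206464 + (128676 - 30945))*203903 = (-206464 + 97731)*203903 = -108733*203903 = -22170984899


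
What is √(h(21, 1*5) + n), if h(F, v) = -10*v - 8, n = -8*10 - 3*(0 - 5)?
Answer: I*√123 ≈ 11.091*I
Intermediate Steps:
n = -65 (n = -80 - 3*(-5) = -80 + 15 = -65)
h(F, v) = -8 - 10*v
√(h(21, 1*5) + n) = √((-8 - 10*5) - 65) = √((-8 - 50) - 65) = √(-58 - 65) = √(-123) = I*√123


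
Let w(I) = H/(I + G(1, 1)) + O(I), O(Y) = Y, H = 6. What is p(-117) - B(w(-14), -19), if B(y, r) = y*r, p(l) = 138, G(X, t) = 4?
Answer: -697/5 ≈ -139.40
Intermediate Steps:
w(I) = I + 6/(4 + I) (w(I) = 6/(I + 4) + I = 6/(4 + I) + I = I + 6/(4 + I))
B(y, r) = r*y
p(-117) - B(w(-14), -19) = 138 - (-19)*(6 + (-14)² + 4*(-14))/(4 - 14) = 138 - (-19)*(6 + 196 - 56)/(-10) = 138 - (-19)*(-⅒*146) = 138 - (-19)*(-73)/5 = 138 - 1*1387/5 = 138 - 1387/5 = -697/5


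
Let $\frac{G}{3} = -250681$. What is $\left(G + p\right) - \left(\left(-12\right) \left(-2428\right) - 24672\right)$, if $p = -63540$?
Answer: $-820047$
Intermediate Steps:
$G = -752043$ ($G = 3 \left(-250681\right) = -752043$)
$\left(G + p\right) - \left(\left(-12\right) \left(-2428\right) - 24672\right) = \left(-752043 - 63540\right) - \left(\left(-12\right) \left(-2428\right) - 24672\right) = -815583 - \left(29136 - 24672\right) = -815583 - 4464 = -820047$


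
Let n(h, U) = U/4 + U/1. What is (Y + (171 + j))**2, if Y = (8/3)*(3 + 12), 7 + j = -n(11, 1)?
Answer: 657721/16 ≈ 41108.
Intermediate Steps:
n(h, U) = 5*U/4 (n(h, U) = U*(1/4) + U*1 = U/4 + U = 5*U/4)
j = -33/4 (j = -7 - 5/4 = -33/4 ≈ -8.2500)
Y = 40 (Y = (8*(1/3))*15 = (8/3)*15 = 40)
(Y + (171 + j))**2 = (40 + (171 - 33/4))**2 = (40 + 651/4)**2 = (811/4)**2 = 657721/16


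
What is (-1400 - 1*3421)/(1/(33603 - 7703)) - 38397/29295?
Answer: -1219295996299/9765 ≈ -1.2486e+8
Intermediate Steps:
(-1400 - 1*3421)/(1/(33603 - 7703)) - 38397/29295 = (-1400 - 3421)/(1/25900) - 38397*1/29295 = -4821/1/25900 - 12799/9765 = -4821*25900 - 12799/9765 = -124863900 - 12799/9765 = -1219295996299/9765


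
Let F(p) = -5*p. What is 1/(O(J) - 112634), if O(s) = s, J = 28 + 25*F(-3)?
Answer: -1/112231 ≈ -8.9102e-6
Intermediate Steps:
J = 403 (J = 28 + 25*(-5*(-3)) = 28 + 25*15 = 28 + 375 = 403)
1/(O(J) - 112634) = 1/(403 - 112634) = 1/(-112231) = -1/112231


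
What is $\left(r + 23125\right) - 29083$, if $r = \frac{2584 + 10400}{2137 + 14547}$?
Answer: $- \frac{24847572}{4171} \approx -5957.2$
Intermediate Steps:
$r = \frac{3246}{4171}$ ($r = \frac{12984}{16684} = 12984 \cdot \frac{1}{16684} = \frac{3246}{4171} \approx 0.77823$)
$\left(r + 23125\right) - 29083 = \left(\frac{3246}{4171} + 23125\right) - 29083 = \frac{96457621}{4171} - 29083 = - \frac{24847572}{4171}$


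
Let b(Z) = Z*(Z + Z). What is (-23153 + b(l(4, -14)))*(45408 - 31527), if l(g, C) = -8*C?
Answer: 26859735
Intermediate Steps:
b(Z) = 2*Z² (b(Z) = Z*(2*Z) = 2*Z²)
(-23153 + b(l(4, -14)))*(45408 - 31527) = (-23153 + 2*(-8*(-14))²)*(45408 - 31527) = (-23153 + 2*112²)*13881 = (-23153 + 2*12544)*13881 = (-23153 + 25088)*13881 = 1935*13881 = 26859735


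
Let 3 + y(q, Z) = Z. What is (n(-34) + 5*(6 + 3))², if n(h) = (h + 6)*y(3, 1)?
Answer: 10201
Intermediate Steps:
y(q, Z) = -3 + Z
n(h) = -12 - 2*h (n(h) = (h + 6)*(-3 + 1) = (6 + h)*(-2) = -12 - 2*h)
(n(-34) + 5*(6 + 3))² = ((-12 - 2*(-34)) + 5*(6 + 3))² = ((-12 + 68) + 5*9)² = (56 + 45)² = 101² = 10201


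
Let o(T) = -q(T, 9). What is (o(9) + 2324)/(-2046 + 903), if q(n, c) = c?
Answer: -2315/1143 ≈ -2.0254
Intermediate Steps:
o(T) = -9 (o(T) = -1*9 = -9)
(o(9) + 2324)/(-2046 + 903) = (-9 + 2324)/(-2046 + 903) = 2315/(-1143) = 2315*(-1/1143) = -2315/1143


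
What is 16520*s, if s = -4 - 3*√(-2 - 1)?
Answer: -66080 - 49560*I*√3 ≈ -66080.0 - 85841.0*I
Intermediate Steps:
s = -4 - 3*I*√3 ≈ -4.0 - 5.1962*I
16520*s = 16520*(-4 - 3*I*√3) = -66080 - 49560*I*√3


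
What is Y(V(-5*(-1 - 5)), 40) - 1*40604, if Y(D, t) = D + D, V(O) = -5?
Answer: -40614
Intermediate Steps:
Y(D, t) = 2*D
Y(V(-5*(-1 - 5)), 40) - 1*40604 = 2*(-5) - 1*40604 = -10 - 40604 = -40614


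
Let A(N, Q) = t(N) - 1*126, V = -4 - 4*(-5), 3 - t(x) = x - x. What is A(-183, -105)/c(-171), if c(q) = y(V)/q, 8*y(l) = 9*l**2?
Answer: 2337/32 ≈ 73.031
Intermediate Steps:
t(x) = 3 (t(x) = 3 - (x - x) = 3 - 1*0 = 3 + 0 = 3)
V = 16 (V = -4 + 20 = 16)
y(l) = 9*l**2/8 (y(l) = (9*l**2)/8 = 9*l**2/8)
A(N, Q) = -123 (A(N, Q) = 3 - 1*126 = 3 - 126 = -123)
c(q) = 288/q (c(q) = ((9/8)*16**2)/q = ((9/8)*256)/q = 288/q)
A(-183, -105)/c(-171) = -123/(288/(-171)) = -123/(288*(-1/171)) = -123/(-32/19) = -123*(-19/32) = 2337/32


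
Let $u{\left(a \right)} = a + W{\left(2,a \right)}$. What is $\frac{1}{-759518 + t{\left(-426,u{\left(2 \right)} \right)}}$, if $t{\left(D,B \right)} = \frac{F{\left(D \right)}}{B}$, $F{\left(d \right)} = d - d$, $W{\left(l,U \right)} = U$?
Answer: $- \frac{1}{759518} \approx -1.3166 \cdot 10^{-6}$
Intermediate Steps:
$u{\left(a \right)} = 2 a$ ($u{\left(a \right)} = a + a = 2 a$)
$F{\left(d \right)} = 0$
$t{\left(D,B \right)} = 0$ ($t{\left(D,B \right)} = \frac{0}{B} = 0$)
$\frac{1}{-759518 + t{\left(-426,u{\left(2 \right)} \right)}} = \frac{1}{-759518 + 0} = \frac{1}{-759518} = - \frac{1}{759518}$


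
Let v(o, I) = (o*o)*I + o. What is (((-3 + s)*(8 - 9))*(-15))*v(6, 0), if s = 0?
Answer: -270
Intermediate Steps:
v(o, I) = o + I*o**2 (v(o, I) = o**2*I + o = I*o**2 + o = o + I*o**2)
(((-3 + s)*(8 - 9))*(-15))*v(6, 0) = (((-3 + 0)*(8 - 9))*(-15))*(6*(1 + 0*6)) = (-3*(-1)*(-15))*(6*(1 + 0)) = (3*(-15))*(6*1) = -45*6 = -270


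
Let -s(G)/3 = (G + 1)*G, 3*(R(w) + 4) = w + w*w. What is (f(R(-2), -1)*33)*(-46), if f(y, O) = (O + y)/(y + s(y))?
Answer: -9867/40 ≈ -246.68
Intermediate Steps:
R(w) = -4 + w/3 + w²/3 (R(w) = -4 + (w + w*w)/3 = -4 + (w + w²)/3 = -4 + (w/3 + w²/3) = -4 + w/3 + w²/3)
s(G) = -3*G*(1 + G) (s(G) = -3*(G + 1)*G = -3*(1 + G)*G = -3*G*(1 + G))
f(y, O) = (O + y)/(y - 3*y*(1 + y))
(f(R(-2), -1)*33)*(-46) = (((-1*(-1) - (-4 + (⅓)*(-2) + (⅓)*(-2)²))/((-4 + (⅓)*(-2) + (⅓)*(-2)²)*(2 + 3*(-4 + (⅓)*(-2) + (⅓)*(-2)²))))*33)*(-46) = (((1 - (-4 - ⅔ + (⅓)*4))/((-4 - ⅔ + (⅓)*4)*(2 + 3*(-4 - ⅔ + (⅓)*4))))*33)*(-46) = (((1 - (-4 - ⅔ + 4/3))/((-4 - ⅔ + 4/3)*(2 + 3*(-4 - ⅔ + 4/3))))*33)*(-46) = (((1 - 1*(-10/3))/((-10/3)*(2 + 3*(-10/3))))*33)*(-46) = (-3*(1 + 10/3)/(10*(2 - 10))*33)*(-46) = (-3/10*13/3/(-8)*33)*(-46) = (-3/10*(-⅛)*13/3*33)*(-46) = ((13/80)*33)*(-46) = (429/80)*(-46) = -9867/40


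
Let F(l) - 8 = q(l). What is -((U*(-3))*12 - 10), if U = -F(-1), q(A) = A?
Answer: -242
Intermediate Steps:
F(l) = 8 + l
U = -7 (U = -(8 - 1) = -1*7 = -7)
-((U*(-3))*12 - 10) = -(-7*(-3)*12 - 10) = -(21*12 - 10) = -(252 - 10) = -1*242 = -242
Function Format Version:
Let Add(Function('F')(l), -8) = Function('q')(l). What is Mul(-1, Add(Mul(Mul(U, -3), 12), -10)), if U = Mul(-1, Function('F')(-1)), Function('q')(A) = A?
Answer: -242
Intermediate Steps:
Function('F')(l) = Add(8, l)
U = -7 (U = Mul(-1, Add(8, -1)) = Mul(-1, 7) = -7)
Mul(-1, Add(Mul(Mul(U, -3), 12), -10)) = Mul(-1, Add(Mul(Mul(-7, -3), 12), -10)) = Mul(-1, Add(Mul(21, 12), -10)) = Mul(-1, Add(252, -10)) = Mul(-1, 242) = -242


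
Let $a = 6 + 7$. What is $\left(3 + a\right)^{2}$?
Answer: $256$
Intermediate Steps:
$a = 13$
$\left(3 + a\right)^{2} = \left(3 + 13\right)^{2} = 16^{2} = 256$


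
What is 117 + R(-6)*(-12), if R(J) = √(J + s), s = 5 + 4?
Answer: 117 - 12*√3 ≈ 96.215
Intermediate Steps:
s = 9
R(J) = √(9 + J) (R(J) = √(J + 9) = √(9 + J))
117 + R(-6)*(-12) = 117 + √(9 - 6)*(-12) = 117 + √3*(-12) = 117 - 12*√3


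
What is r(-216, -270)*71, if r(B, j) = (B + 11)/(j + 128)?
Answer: 205/2 ≈ 102.50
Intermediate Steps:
r(B, j) = (11 + B)/(128 + j)
r(-216, -270)*71 = ((11 - 216)/(128 - 270))*71 = (-205/(-142))*71 = -1/142*(-205)*71 = (205/142)*71 = 205/2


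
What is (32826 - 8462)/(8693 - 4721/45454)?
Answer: 1107441256/395126901 ≈ 2.8027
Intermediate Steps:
(32826 - 8462)/(8693 - 4721/45454) = 24364/(8693 - 4721*1/45454) = 24364/(8693 - 4721/45454) = 24364/(395126901/45454) = 24364*(45454/395126901) = 1107441256/395126901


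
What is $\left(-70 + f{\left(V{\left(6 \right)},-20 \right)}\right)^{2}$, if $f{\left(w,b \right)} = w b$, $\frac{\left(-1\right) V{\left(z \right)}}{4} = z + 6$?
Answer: $792100$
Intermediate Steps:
$V{\left(z \right)} = -24 - 4 z$ ($V{\left(z \right)} = - 4 \left(z + 6\right) = - 4 \left(6 + z\right) = -24 - 4 z$)
$f{\left(w,b \right)} = b w$
$\left(-70 + f{\left(V{\left(6 \right)},-20 \right)}\right)^{2} = \left(-70 - 20 \left(-24 - 24\right)\right)^{2} = \left(-70 - -960\right)^{2} = \left(-70 + 960\right)^{2} = 890^{2} = 792100$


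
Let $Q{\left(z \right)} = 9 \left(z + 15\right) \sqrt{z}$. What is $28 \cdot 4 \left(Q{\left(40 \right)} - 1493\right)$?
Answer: $-167216 + 110880 \sqrt{10} \approx 1.8342 \cdot 10^{5}$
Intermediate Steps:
$Q{\left(z \right)} = \sqrt{z} \left(135 + 9 z\right)$ ($Q{\left(z \right)} = 9 \left(15 + z\right) \sqrt{z} = \left(135 + 9 z\right) \sqrt{z} = \sqrt{z} \left(135 + 9 z\right)$)
$28 \cdot 4 \left(Q{\left(40 \right)} - 1493\right) = 28 \cdot 4 \left(9 \sqrt{40} \left(15 + 40\right) - 1493\right) = 112 \left(9 \cdot 2 \sqrt{10} \cdot 55 - 1493\right) = 112 \left(990 \sqrt{10} - 1493\right) = 112 \left(-1493 + 990 \sqrt{10}\right) = -167216 + 110880 \sqrt{10}$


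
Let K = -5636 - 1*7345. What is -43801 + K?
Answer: -56782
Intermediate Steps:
K = -12981 (K = -5636 - 7345 = -12981)
-43801 + K = -43801 - 12981 = -56782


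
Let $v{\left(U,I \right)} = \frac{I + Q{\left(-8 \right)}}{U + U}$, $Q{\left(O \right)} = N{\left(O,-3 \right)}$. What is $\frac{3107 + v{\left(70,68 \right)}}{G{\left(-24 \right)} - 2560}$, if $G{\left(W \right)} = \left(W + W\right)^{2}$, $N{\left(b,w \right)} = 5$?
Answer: $- \frac{435053}{35840} \approx -12.139$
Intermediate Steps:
$Q{\left(O \right)} = 5$
$v{\left(U,I \right)} = \frac{5 + I}{2 U}$ ($v{\left(U,I \right)} = \frac{I + 5}{U + U} = \frac{5 + I}{2 U}$)
$G{\left(W \right)} = 4 W^{2}$ ($G{\left(W \right)} = \left(2 W\right)^{2} = 4 W^{2}$)
$\frac{3107 + v{\left(70,68 \right)}}{G{\left(-24 \right)} - 2560} = \frac{3107 + \frac{5 + 68}{2 \cdot 70}}{4 \left(-24\right)^{2} - 2560} = \frac{3107 + \frac{1}{2} \cdot \frac{1}{70} \cdot 73}{4 \cdot 576 - 2560} = \frac{3107 + \frac{73}{140}}{2304 - 2560} = \frac{435053}{140 \left(-256\right)} = \frac{435053}{140} \left(- \frac{1}{256}\right) = - \frac{435053}{35840}$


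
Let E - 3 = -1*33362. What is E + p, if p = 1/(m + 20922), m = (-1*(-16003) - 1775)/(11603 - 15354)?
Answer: -2617487043895/78464194 ≈ -33359.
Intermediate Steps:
m = -14228/3751 (m = (16003 - 1775)/(-3751) = 14228*(-1/3751) = -14228/3751 ≈ -3.7931)
E = -33359 (E = 3 - 1*33362 = 3 - 33362 = -33359)
p = 3751/78464194 (p = 1/(-14228/3751 + 20922) = 1/(78464194/3751) = 3751/78464194 ≈ 4.7805e-5)
E + p = -33359 + 3751/78464194 = -2617487043895/78464194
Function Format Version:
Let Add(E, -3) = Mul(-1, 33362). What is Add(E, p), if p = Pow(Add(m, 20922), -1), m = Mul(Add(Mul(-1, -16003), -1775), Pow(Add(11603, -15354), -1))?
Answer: Rational(-2617487043895, 78464194) ≈ -33359.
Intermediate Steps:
m = Rational(-14228, 3751) (m = Mul(Add(16003, -1775), Pow(-3751, -1)) = Mul(14228, Rational(-1, 3751)) = Rational(-14228, 3751) ≈ -3.7931)
E = -33359 (E = Add(3, Mul(-1, 33362)) = Add(3, -33362) = -33359)
p = Rational(3751, 78464194) (p = Pow(Add(Rational(-14228, 3751), 20922), -1) = Pow(Rational(78464194, 3751), -1) = Rational(3751, 78464194) ≈ 4.7805e-5)
Add(E, p) = Add(-33359, Rational(3751, 78464194)) = Rational(-2617487043895, 78464194)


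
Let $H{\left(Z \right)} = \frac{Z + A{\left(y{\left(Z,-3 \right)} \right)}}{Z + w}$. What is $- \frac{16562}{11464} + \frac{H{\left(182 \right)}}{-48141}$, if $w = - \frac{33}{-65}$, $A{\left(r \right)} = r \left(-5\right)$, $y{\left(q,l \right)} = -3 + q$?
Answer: $- \frac{4728985982383}{3273526186956} \approx -1.4446$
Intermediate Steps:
$A{\left(r \right)} = - 5 r$
$w = \frac{33}{65}$ ($w = \left(-33\right) \left(- \frac{1}{65}\right) = \frac{33}{65} \approx 0.50769$)
$H{\left(Z \right)} = \frac{15 - 4 Z}{\frac{33}{65} + Z}$ ($H{\left(Z \right)} = \frac{Z - 5 \left(-3 + Z\right)}{Z + \frac{33}{65}} = \frac{Z - \left(-15 + 5 Z\right)}{\frac{33}{65} + Z} = \frac{15 - 4 Z}{\frac{33}{65} + Z}$)
$- \frac{16562}{11464} + \frac{H{\left(182 \right)}}{-48141} = - \frac{16562}{11464} + \frac{65 \frac{1}{33 + 65 \cdot 182} \left(15 - 728\right)}{-48141} = \left(-16562\right) \frac{1}{11464} + \frac{65 \left(15 - 728\right)}{33 + 11830} \left(- \frac{1}{48141}\right) = - \frac{8281}{5732} + 65 \cdot \frac{1}{11863} \left(-713\right) \left(- \frac{1}{48141}\right) = - \frac{8281}{5732} - - \frac{46345}{571096683} = - \frac{8281}{5732} + \frac{46345}{571096683} = - \frac{4728985982383}{3273526186956}$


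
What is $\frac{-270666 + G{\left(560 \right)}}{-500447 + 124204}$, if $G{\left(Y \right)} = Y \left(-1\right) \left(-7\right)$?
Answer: $\frac{266746}{376243} \approx 0.70897$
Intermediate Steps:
$G{\left(Y \right)} = 7 Y$ ($G{\left(Y \right)} = - Y \left(-7\right) = 7 Y$)
$\frac{-270666 + G{\left(560 \right)}}{-500447 + 124204} = \frac{-270666 + 7 \cdot 560}{-500447 + 124204} = \frac{-270666 + 3920}{-376243} = \left(-266746\right) \left(- \frac{1}{376243}\right) = \frac{266746}{376243}$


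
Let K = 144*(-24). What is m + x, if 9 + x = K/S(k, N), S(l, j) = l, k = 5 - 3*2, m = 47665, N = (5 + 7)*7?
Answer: 51112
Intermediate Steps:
N = 84 (N = 12*7 = 84)
k = -1 (k = 5 - 6 = -1)
K = -3456
x = 3447 (x = -9 - 3456/(-1) = -9 - 3456*(-1) = -9 + 3456 = 3447)
m + x = 47665 + 3447 = 51112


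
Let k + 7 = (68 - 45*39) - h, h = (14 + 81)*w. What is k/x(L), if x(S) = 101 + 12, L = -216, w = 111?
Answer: -12239/113 ≈ -108.31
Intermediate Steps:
x(S) = 113
h = 10545 (h = (14 + 81)*111 = 95*111 = 10545)
k = -12239 (k = -7 + ((68 - 45*39) - 1*10545) = -7 + ((68 - 1755) - 10545) = -7 + (-1687 - 10545) = -7 - 12232 = -12239)
k/x(L) = -12239/113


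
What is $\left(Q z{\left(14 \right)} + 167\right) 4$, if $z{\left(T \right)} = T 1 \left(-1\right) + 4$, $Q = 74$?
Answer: $-2292$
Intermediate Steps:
$z{\left(T \right)} = 4 - T$ ($z{\left(T \right)} = T \left(-1\right) + 4 = - T + 4 = 4 - T$)
$\left(Q z{\left(14 \right)} + 167\right) 4 = \left(74 \left(4 - 14\right) + 167\right) 4 = \left(74 \left(-10\right) + 167\right) 4 = \left(-740 + 167\right) 4 = \left(-573\right) 4 = -2292$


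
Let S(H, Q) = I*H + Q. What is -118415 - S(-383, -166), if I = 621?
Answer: 119594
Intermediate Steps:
S(H, Q) = Q + 621*H (S(H, Q) = 621*H + Q = Q + 621*H)
-118415 - S(-383, -166) = -118415 - (-166 + 621*(-383)) = -118415 - (-166 - 237843) = -118415 - 1*(-238009) = -118415 + 238009 = 119594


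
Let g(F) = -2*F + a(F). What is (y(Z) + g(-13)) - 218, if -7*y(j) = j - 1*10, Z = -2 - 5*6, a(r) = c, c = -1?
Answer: -187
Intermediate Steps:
a(r) = -1
g(F) = -1 - 2*F (g(F) = -2*F - 1 = -1 - 2*F)
Z = -32 (Z = -2 - 30 = -32)
y(j) = 10/7 - j/7 (y(j) = -(j - 1*10)/7 = -(j - 10)/7 = -(-10 + j)/7 = 10/7 - j/7)
(y(Z) + g(-13)) - 218 = ((10/7 - ⅐*(-32)) + (-1 - 2*(-13))) - 218 = ((10/7 + 32/7) + (-1 + 26)) - 218 = (6 + 25) - 218 = 31 - 218 = -187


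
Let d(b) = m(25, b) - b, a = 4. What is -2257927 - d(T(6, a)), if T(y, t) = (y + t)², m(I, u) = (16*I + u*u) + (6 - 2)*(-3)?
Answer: -2268215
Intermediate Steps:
m(I, u) = -12 + u² + 16*I (m(I, u) = (16*I + u²) + 4*(-3) = (u² + 16*I) - 12 = -12 + u² + 16*I)
T(y, t) = (t + y)²
d(b) = 388 + b² - b (d(b) = (-12 + b² + 16*25) - b = (-12 + b² + 400) - b = (388 + b²) - b = 388 + b² - b)
-2257927 - d(T(6, a)) = -2257927 - (388 + ((4 + 6)²)² - (4 + 6)²) = -2257927 - (388 + (10²)² - 1*10²) = -2257927 - (388 + 100² - 1*100) = -2257927 - (388 + 10000 - 100) = -2257927 - 1*10288 = -2257927 - 10288 = -2268215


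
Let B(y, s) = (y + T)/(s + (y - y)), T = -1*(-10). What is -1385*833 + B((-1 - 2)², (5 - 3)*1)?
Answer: -2307391/2 ≈ -1.1537e+6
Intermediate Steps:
T = 10
B(y, s) = (10 + y)/s (B(y, s) = (y + 10)/(s + (y - y)) = (10 + y)/(s + 0) = (10 + y)/s)
-1385*833 + B((-1 - 2)², (5 - 3)*1) = -1385*833 + (10 + (-1 - 2)²)/(((5 - 3)*1)) = -1153705 + (10 + (-3)²)/((2*1)) = -1153705 + (10 + 9)/2 = -1153705 + (½)*19 = -1153705 + 19/2 = -2307391/2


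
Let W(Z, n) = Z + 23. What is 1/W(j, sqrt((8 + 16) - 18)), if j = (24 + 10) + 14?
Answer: 1/71 ≈ 0.014085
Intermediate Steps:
j = 48 (j = 34 + 14 = 48)
W(Z, n) = 23 + Z
1/W(j, sqrt((8 + 16) - 18)) = 1/(23 + 48) = 1/71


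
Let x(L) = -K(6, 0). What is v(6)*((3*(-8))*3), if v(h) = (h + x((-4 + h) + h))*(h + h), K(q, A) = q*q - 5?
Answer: 21600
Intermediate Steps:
K(q, A) = -5 + q² (K(q, A) = q² - 5 = -5 + q²)
x(L) = -31 (x(L) = -(-5 + 6²) = -(-5 + 36) = -1*31 = -31)
v(h) = 2*h*(-31 + h) (v(h) = (h - 31)*(h + h) = (-31 + h)*(2*h) = 2*h*(-31 + h))
v(6)*((3*(-8))*3) = (2*6*(-31 + 6))*((3*(-8))*3) = (2*6*(-25))*(-24*3) = -300*(-72) = 21600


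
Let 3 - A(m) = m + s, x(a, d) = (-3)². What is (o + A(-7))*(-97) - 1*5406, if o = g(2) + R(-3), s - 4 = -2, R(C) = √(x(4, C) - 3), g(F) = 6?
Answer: -6764 - 97*√6 ≈ -7001.6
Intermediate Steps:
x(a, d) = 9
R(C) = √6 (R(C) = √(9 - 3) = √6)
s = 2 (s = 4 - 2 = 2)
A(m) = 1 - m (A(m) = 3 - (m + 2) = 3 - (2 + m) = 3 + (-2 - m) = 1 - m)
o = 6 + √6 ≈ 8.4495
(o + A(-7))*(-97) - 1*5406 = ((6 + √6) + (1 - 1*(-7)))*(-97) - 1*5406 = ((6 + √6) + (1 + 7))*(-97) - 5406 = ((6 + √6) + 8)*(-97) - 5406 = (14 + √6)*(-97) - 5406 = (-1358 - 97*√6) - 5406 = -6764 - 97*√6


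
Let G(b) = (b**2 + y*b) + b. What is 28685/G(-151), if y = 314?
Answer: -28685/24764 ≈ -1.1583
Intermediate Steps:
G(b) = b**2 + 315*b (G(b) = (b**2 + 314*b) + b = b**2 + 315*b)
28685/G(-151) = 28685/((-151*(315 - 151))) = 28685/((-151*164)) = 28685/(-24764) = 28685*(-1/24764) = -28685/24764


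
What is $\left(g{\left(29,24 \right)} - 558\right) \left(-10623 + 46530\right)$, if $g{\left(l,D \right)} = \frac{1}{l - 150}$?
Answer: $- \frac{2424404733}{121} \approx -2.0036 \cdot 10^{7}$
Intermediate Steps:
$g{\left(l,D \right)} = \frac{1}{-150 + l}$
$\left(g{\left(29,24 \right)} - 558\right) \left(-10623 + 46530\right) = \left(\frac{1}{-150 + 29} - 558\right) \left(-10623 + 46530\right) = \left(\frac{1}{-121} - 558\right) 35907 = \left(- \frac{1}{121} - 558\right) 35907 = \left(- \frac{67519}{121}\right) 35907 = - \frac{2424404733}{121}$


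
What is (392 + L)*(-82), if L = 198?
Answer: -48380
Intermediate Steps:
(392 + L)*(-82) = (392 + 198)*(-82) = 590*(-82) = -48380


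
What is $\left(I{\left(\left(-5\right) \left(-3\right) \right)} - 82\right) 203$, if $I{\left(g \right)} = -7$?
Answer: $-18067$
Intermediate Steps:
$\left(I{\left(\left(-5\right) \left(-3\right) \right)} - 82\right) 203 = \left(-7 - 82\right) 203 = \left(-89\right) 203 = -18067$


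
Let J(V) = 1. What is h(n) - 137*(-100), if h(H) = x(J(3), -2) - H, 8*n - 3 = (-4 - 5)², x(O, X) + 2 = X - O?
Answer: 27369/2 ≈ 13685.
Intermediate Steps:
x(O, X) = -2 + X - O (x(O, X) = -2 + (X - O) = -2 + X - O)
n = 21/2 (n = 3/8 + (-4 - 5)²/8 = 3/8 + (⅛)*(-9)² = 3/8 + (⅛)*81 = 3/8 + 81/8 = 21/2 ≈ 10.500)
h(H) = -5 - H (h(H) = (-2 - 2 - 1*1) - H = (-2 - 2 - 1) - H = -5 - H)
h(n) - 137*(-100) = (-5 - 1*21/2) - 137*(-100) = (-5 - 21/2) + 13700 = -31/2 + 13700 = 27369/2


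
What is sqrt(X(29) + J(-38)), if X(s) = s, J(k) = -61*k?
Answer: sqrt(2347) ≈ 48.446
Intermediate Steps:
sqrt(X(29) + J(-38)) = sqrt(29 - 61*(-38)) = sqrt(29 + 2318) = sqrt(2347)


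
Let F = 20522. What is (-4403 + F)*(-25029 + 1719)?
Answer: -375733890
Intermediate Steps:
(-4403 + F)*(-25029 + 1719) = (-4403 + 20522)*(-25029 + 1719) = 16119*(-23310) = -375733890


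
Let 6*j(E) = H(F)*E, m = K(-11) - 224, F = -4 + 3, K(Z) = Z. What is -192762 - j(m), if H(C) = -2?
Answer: -578521/3 ≈ -1.9284e+5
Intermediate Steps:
F = -1
m = -235 (m = -11 - 224 = -235)
j(E) = -E/3 (j(E) = (-2*E)/6 = -E/3)
-192762 - j(m) = -192762 - (-1)*(-235)/3 = -192762 - 1*235/3 = -192762 - 235/3 = -578521/3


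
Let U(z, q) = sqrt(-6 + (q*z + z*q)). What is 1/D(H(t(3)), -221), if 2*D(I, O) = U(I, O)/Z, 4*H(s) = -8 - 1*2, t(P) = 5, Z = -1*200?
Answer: -400*sqrt(1099)/1099 ≈ -12.066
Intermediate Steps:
Z = -200
U(z, q) = sqrt(-6 + 2*q*z) (U(z, q) = sqrt(-6 + (q*z + q*z)) = sqrt(-6 + 2*q*z))
H(s) = -5/2 (H(s) = (-8 - 1*2)/4 = (-8 - 2)/4 = (1/4)*(-10) = -5/2)
D(I, O) = -sqrt(-6 + 2*I*O)/400 (D(I, O) = (sqrt(-6 + 2*O*I)/(-200))/2 = (sqrt(-6 + 2*I*O)*(-1/200))/2 = (-sqrt(-6 + 2*I*O)/200)/2 = -sqrt(-6 + 2*I*O)/400)
1/D(H(t(3)), -221) = 1/(-sqrt(-6 + 2*(-5/2)*(-221))/400) = 1/(-sqrt(-6 + 1105)/400) = 1/(-sqrt(1099)/400) = -400*sqrt(1099)/1099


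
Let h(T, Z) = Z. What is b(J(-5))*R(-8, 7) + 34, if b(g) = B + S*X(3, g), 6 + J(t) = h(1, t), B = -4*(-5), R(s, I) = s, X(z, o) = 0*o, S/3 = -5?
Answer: -126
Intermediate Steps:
S = -15 (S = 3*(-5) = -15)
X(z, o) = 0
B = 20
J(t) = -6 + t
b(g) = 20 (b(g) = 20 - 15*0 = 20 + 0 = 20)
b(J(-5))*R(-8, 7) + 34 = 20*(-8) + 34 = -160 + 34 = -126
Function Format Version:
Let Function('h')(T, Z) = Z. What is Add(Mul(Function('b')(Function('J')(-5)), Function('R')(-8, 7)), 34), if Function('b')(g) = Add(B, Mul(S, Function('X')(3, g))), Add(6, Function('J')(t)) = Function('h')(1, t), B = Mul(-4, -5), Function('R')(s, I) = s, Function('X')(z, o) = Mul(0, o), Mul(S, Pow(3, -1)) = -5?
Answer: -126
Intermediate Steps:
S = -15 (S = Mul(3, -5) = -15)
Function('X')(z, o) = 0
B = 20
Function('J')(t) = Add(-6, t)
Function('b')(g) = 20 (Function('b')(g) = Add(20, Mul(-15, 0)) = Add(20, 0) = 20)
Add(Mul(Function('b')(Function('J')(-5)), Function('R')(-8, 7)), 34) = Add(Mul(20, -8), 34) = Add(-160, 34) = -126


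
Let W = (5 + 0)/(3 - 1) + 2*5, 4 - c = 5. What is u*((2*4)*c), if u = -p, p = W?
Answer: 100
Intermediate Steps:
c = -1 (c = 4 - 1*5 = 4 - 5 = -1)
W = 25/2 (W = 5/2 + 10 = 25/2 ≈ 12.500)
p = 25/2 ≈ 12.500
u = -25/2 (u = -1*25/2 = -25/2 ≈ -12.500)
u*((2*4)*c) = -25*2*4*(-1)/2 = -100*(-1) = -25/2*(-8) = 100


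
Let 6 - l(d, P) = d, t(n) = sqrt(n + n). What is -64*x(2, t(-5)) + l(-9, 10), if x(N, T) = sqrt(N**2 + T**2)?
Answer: 15 - 64*I*sqrt(6) ≈ 15.0 - 156.77*I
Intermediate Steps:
t(n) = sqrt(2)*sqrt(n) (t(n) = sqrt(2*n) = sqrt(2)*sqrt(n))
l(d, P) = 6 - d
-64*x(2, t(-5)) + l(-9, 10) = -64*sqrt(2**2 + (sqrt(2)*sqrt(-5))**2) + (6 - 1*(-9)) = -64*sqrt(4 + (sqrt(2)*(I*sqrt(5)))**2) + (6 + 9) = -64*sqrt(4 + (I*sqrt(10))**2) + 15 = -64*sqrt(4 - 10) + 15 = -64*I*sqrt(6) + 15 = 15 - 64*I*sqrt(6)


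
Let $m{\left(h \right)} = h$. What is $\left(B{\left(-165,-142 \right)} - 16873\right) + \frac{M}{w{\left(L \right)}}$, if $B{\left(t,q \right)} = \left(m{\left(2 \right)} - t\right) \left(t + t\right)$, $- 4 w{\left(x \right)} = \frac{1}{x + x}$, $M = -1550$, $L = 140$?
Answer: $1664017$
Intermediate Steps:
$w{\left(x \right)} = - \frac{1}{8 x}$ ($w{\left(x \right)} = - \frac{1}{4 \left(x + x\right)} = - \frac{1}{4 \cdot 2 x} = - \frac{\frac{1}{2} \frac{1}{x}}{4} = - \frac{1}{8 x}$)
$B{\left(t,q \right)} = 2 t \left(2 - t\right)$ ($B{\left(t,q \right)} = \left(2 - t\right) \left(t + t\right) = \left(2 - t\right) 2 t = 2 t \left(2 - t\right)$)
$\left(B{\left(-165,-142 \right)} - 16873\right) + \frac{M}{w{\left(L \right)}} = \left(2 \left(-165\right) \left(2 - -165\right) - 16873\right) - \frac{1550}{\left(- \frac{1}{8}\right) \frac{1}{140}} = \left(2 \left(-165\right) \left(2 + 165\right) - 16873\right) - \frac{1550}{\left(- \frac{1}{8}\right) \frac{1}{140}} = \left(2 \left(-165\right) 167 - 16873\right) - \frac{1550}{- \frac{1}{1120}} = \left(-55110 - 16873\right) - -1736000 = -71983 + 1736000 = 1664017$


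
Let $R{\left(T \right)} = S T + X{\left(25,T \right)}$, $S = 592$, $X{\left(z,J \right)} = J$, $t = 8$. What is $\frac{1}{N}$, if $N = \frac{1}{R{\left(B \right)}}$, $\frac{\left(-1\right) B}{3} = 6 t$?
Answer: $-85392$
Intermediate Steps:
$B = -144$ ($B = - 3 \cdot 6 \cdot 8 = \left(-3\right) 48 = -144$)
$R{\left(T \right)} = 593 T$ ($R{\left(T \right)} = 592 T + T = 593 T$)
$N = - \frac{1}{85392}$ ($N = \frac{1}{593 \left(-144\right)} = \frac{1}{-85392} = - \frac{1}{85392} \approx -1.1711 \cdot 10^{-5}$)
$\frac{1}{N} = \frac{1}{- \frac{1}{85392}} = -85392$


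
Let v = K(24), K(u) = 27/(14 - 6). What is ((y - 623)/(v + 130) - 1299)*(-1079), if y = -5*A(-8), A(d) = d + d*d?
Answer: 1503324303/1067 ≈ 1.4089e+6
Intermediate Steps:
A(d) = d + d²
y = -280 (y = -(-40)*(1 - 8) = -(-40)*(-7) = -5*56 = -280)
K(u) = 27/8
v = 27/8 ≈ 3.3750
((y - 623)/(v + 130) - 1299)*(-1079) = ((-280 - 623)/(27/8 + 130) - 1299)*(-1079) = (-903/1067/8 - 1299)*(-1079) = (-903*8/1067 - 1299)*(-1079) = (-7224/1067 - 1299)*(-1079) = -1393257/1067*(-1079) = 1503324303/1067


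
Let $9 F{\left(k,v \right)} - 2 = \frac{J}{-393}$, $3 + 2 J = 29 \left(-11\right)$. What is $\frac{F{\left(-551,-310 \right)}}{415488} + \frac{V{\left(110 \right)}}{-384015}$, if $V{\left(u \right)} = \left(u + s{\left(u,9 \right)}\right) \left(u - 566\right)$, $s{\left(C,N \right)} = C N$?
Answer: $\frac{49142814756787}{37622744614656} \approx 1.3062$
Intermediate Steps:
$V{\left(u \right)} = 10 u \left(-566 + u\right)$ ($V{\left(u \right)} = \left(u + u 9\right) \left(u - 566\right) = \left(u + 9 u\right) \left(-566 + u\right) = 10 u \left(-566 + u\right)$)
$J = -161$ ($J = - \frac{3}{2} + \frac{29 \left(-11\right)}{2} = - \frac{3}{2} + \frac{1}{2} \left(-319\right) = - \frac{3}{2} - \frac{319}{2} = -161$)
$F{\left(k,v \right)} = \frac{947}{3537}$ ($F{\left(k,v \right)} = \frac{2}{9} + \frac{\left(-161\right) \frac{1}{-393}}{9} = \frac{2}{9} + \frac{\left(-161\right) \left(- \frac{1}{393}\right)}{9} = \frac{2}{9} + \frac{1}{9} \cdot \frac{161}{393} = \frac{2}{9} + \frac{161}{3537} = \frac{947}{3537}$)
$\frac{F{\left(-551,-310 \right)}}{415488} + \frac{V{\left(110 \right)}}{-384015} = \frac{947}{3537 \cdot 415488} + \frac{10 \cdot 110 \left(-566 + 110\right)}{-384015} = \frac{947}{3537} \cdot \frac{1}{415488} + 10 \cdot 110 \left(-456\right) \left(- \frac{1}{384015}\right) = \frac{947}{1469581056} - - \frac{33440}{25601} = \frac{947}{1469581056} + \frac{33440}{25601} = \frac{49142814756787}{37622744614656}$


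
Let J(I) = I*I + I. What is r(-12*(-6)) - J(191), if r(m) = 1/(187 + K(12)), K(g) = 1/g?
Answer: -82328628/2245 ≈ -36672.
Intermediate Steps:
J(I) = I + I**2 (J(I) = I**2 + I = I + I**2)
r(m) = 12/2245 (r(m) = 1/(187 + 1/12) = 1/(2245/12) = 12/2245)
r(-12*(-6)) - J(191) = 12/2245 - 191*(1 + 191) = 12/2245 - 191*192 = 12/2245 - 1*36672 = 12/2245 - 36672 = -82328628/2245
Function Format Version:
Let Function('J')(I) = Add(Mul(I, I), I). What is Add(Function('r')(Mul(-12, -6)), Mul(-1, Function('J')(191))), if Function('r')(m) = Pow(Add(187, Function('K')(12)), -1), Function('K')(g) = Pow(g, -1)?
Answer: Rational(-82328628, 2245) ≈ -36672.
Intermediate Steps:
Function('J')(I) = Add(I, Pow(I, 2)) (Function('J')(I) = Add(Pow(I, 2), I) = Add(I, Pow(I, 2)))
Function('r')(m) = Rational(12, 2245) (Function('r')(m) = Pow(Add(187, Pow(12, -1)), -1) = Pow(Add(187, Rational(1, 12)), -1) = Pow(Rational(2245, 12), -1) = Rational(12, 2245))
Add(Function('r')(Mul(-12, -6)), Mul(-1, Function('J')(191))) = Add(Rational(12, 2245), Mul(-1, Mul(191, Add(1, 191)))) = Add(Rational(12, 2245), Mul(-1, Mul(191, 192))) = Add(Rational(12, 2245), Mul(-1, 36672)) = Add(Rational(12, 2245), -36672) = Rational(-82328628, 2245)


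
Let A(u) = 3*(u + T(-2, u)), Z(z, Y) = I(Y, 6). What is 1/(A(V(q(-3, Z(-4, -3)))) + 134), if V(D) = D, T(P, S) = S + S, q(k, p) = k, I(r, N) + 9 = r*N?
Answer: 1/107 ≈ 0.0093458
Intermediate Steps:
I(r, N) = -9 + N*r (I(r, N) = -9 + r*N = -9 + N*r)
Z(z, Y) = -9 + 6*Y
T(P, S) = 2*S
A(u) = 9*u (A(u) = 3*(u + 2*u) = 3*(3*u) = 9*u)
1/(A(V(q(-3, Z(-4, -3)))) + 134) = 1/(9*(-3) + 134) = 1/(-27 + 134) = 1/107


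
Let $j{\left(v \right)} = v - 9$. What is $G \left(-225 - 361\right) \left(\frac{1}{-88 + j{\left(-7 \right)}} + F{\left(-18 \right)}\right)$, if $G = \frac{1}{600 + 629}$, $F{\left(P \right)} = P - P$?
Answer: $\frac{293}{63908} \approx 0.0045847$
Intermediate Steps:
$F{\left(P \right)} = 0$
$j{\left(v \right)} = -9 + v$ ($j{\left(v \right)} = v - 9 = -9 + v$)
$G = \frac{1}{1229} \approx 0.00081367$
$G \left(-225 - 361\right) \left(\frac{1}{-88 + j{\left(-7 \right)}} + F{\left(-18 \right)}\right) = \frac{\left(-225 - 361\right) \left(\frac{1}{-88 - 16} + 0\right)}{1229} = \frac{\left(-586\right) \left(\frac{1}{-88 - 16} + 0\right)}{1229} = \frac{\left(-586\right) \left(\frac{1}{-104} + 0\right)}{1229} = \frac{\left(-586\right) \left(- \frac{1}{104} + 0\right)}{1229} = \frac{\left(-586\right) \left(- \frac{1}{104}\right)}{1229} = \frac{1}{1229} \cdot \frac{293}{52} = \frac{293}{63908}$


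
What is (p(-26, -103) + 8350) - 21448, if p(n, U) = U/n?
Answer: -340445/26 ≈ -13094.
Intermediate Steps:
(p(-26, -103) + 8350) - 21448 = (-103/(-26) + 8350) - 21448 = (-103*(-1/26) + 8350) - 21448 = (103/26 + 8350) - 21448 = 217203/26 - 21448 = -340445/26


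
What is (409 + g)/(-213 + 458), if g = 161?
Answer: 114/49 ≈ 2.3265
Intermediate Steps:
(409 + g)/(-213 + 458) = (409 + 161)/(-213 + 458) = 570/245 = 570*(1/245) = 114/49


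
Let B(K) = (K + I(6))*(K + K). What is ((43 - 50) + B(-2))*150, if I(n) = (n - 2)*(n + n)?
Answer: -28650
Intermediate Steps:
I(n) = 2*n*(-2 + n) (I(n) = (-2 + n)*(2*n) = 2*n*(-2 + n))
B(K) = 2*K*(48 + K) (B(K) = (K + 2*6*(-2 + 6))*(K + K) = (K + 2*6*4)*(2*K) = (K + 48)*(2*K) = (48 + K)*(2*K) = 2*K*(48 + K))
((43 - 50) + B(-2))*150 = ((43 - 50) + 2*(-2)*(48 - 2))*150 = (-7 + 2*(-2)*46)*150 = (-7 - 184)*150 = -191*150 = -28650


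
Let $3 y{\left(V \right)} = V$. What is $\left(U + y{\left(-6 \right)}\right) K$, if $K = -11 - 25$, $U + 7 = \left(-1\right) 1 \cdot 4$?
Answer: $468$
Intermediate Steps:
$y{\left(V \right)} = \frac{V}{3}$
$U = -11$ ($U = -7 + \left(-1\right) 1 \cdot 4 = -7 - 4 = -11$)
$K = -36$
$\left(U + y{\left(-6 \right)}\right) K = \left(-11 + \frac{1}{3} \left(-6\right)\right) \left(-36\right) = \left(-11 - 2\right) \left(-36\right) = \left(-13\right) \left(-36\right) = 468$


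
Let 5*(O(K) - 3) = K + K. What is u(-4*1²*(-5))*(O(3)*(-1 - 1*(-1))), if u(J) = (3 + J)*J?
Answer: 0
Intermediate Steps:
O(K) = 3 + 2*K/5 (O(K) = 3 + (K + K)/5 = 3 + (2*K)/5 = 3 + 2*K/5)
u(J) = J*(3 + J)
u(-4*1²*(-5))*(O(3)*(-1 - 1*(-1))) = ((-4*1²*(-5))*(3 - 4*1²*(-5)))*((3 + (⅖)*3)*(-1 - 1*(-1))) = ((-4*1*(-5))*(3 - 4*1*(-5)))*((3 + 6/5)*(-1 + 1)) = ((-4*(-5))*(3 - 4*(-5)))*((21/5)*0) = (20*(3 + 20))*0 = (20*23)*0 = 460*0 = 0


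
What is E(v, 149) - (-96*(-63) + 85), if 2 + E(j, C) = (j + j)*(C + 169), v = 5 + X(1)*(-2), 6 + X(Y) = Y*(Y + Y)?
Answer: 2133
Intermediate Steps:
X(Y) = -6 + 2*Y² (X(Y) = -6 + Y*(Y + Y) = -6 + Y*(2*Y) = -6 + 2*Y²)
v = 13 (v = 5 + (-6 + 2*1²)*(-2) = 5 + (-6 + 2*1)*(-2) = 5 + (-6 + 2)*(-2) = 5 - 4*(-2) = 5 + 8 = 13)
E(j, C) = -2 + 2*j*(169 + C) (E(j, C) = -2 + (j + j)*(C + 169) = -2 + (2*j)*(169 + C) = -2 + 2*j*(169 + C))
E(v, 149) - (-96*(-63) + 85) = (-2 + 338*13 + 2*149*13) - (-96*(-63) + 85) = (-2 + 4394 + 3874) - (6048 + 85) = 8266 - 1*6133 = 8266 - 6133 = 2133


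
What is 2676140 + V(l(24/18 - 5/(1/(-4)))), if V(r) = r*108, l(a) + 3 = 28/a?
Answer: 10703831/4 ≈ 2.6760e+6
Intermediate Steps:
l(a) = -3 + 28/a
V(r) = 108*r
2676140 + V(l(24/18 - 5/(1/(-4)))) = 2676140 + 108*(-3 + 28/(24/18 - 5/(1/(-4)))) = 2676140 + 108*(-3 + 28/(24*(1/18) - 5/(-1/4))) = 2676140 + 108*(-3 + 28/(4/3 - 5*(-4))) = 2676140 + 108*(-3 + 28/(4/3 + 20)) = 2676140 + 108*(-3 + 28/(64/3)) = 2676140 + 108*(-3 + 28*(3/64)) = 2676140 + 108*(-3 + 21/16) = 2676140 + 108*(-27/16) = 2676140 - 729/4 = 10703831/4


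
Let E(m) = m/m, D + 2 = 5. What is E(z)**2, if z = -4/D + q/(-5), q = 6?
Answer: 1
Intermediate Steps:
D = 3 (D = -2 + 5 = 3)
z = -38/15 (z = -4/3 + 6/(-5) = -4*1/3 + 6*(-1/5) = -4/3 - 6/5 = -38/15 ≈ -2.5333)
E(m) = 1
E(z)**2 = 1**2 = 1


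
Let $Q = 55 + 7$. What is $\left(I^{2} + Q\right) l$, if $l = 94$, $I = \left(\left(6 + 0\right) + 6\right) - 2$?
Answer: $15228$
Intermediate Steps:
$Q = 62$
$I = 10$ ($I = \left(6 + 6\right) - 2 = 12 - 2 = 10$)
$\left(I^{2} + Q\right) l = \left(10^{2} + 62\right) 94 = \left(100 + 62\right) 94 = 162 \cdot 94 = 15228$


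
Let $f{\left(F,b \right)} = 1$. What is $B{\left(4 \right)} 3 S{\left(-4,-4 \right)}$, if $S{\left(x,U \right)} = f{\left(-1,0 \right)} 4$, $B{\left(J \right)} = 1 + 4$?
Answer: $60$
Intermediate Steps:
$B{\left(J \right)} = 5$
$S{\left(x,U \right)} = 4$ ($S{\left(x,U \right)} = 1 \cdot 4 = 4$)
$B{\left(4 \right)} 3 S{\left(-4,-4 \right)} = 5 \cdot 3 \cdot 4 = 15 \cdot 4 = 60$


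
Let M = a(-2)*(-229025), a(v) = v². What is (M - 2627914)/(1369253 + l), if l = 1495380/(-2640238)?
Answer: -4678520217666/1807576153417 ≈ -2.5883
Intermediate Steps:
l = -747690/1320119 (l = 1495380*(-1/2640238) = -747690/1320119 ≈ -0.56638)
M = -916100 (M = (-2)²*(-229025) = 4*(-229025) = -916100)
(M - 2627914)/(1369253 + l) = (-916100 - 2627914)/(1369253 - 747690/1320119) = -3544014/1807576153417/1320119 = -3544014*1320119/1807576153417 = -4678520217666/1807576153417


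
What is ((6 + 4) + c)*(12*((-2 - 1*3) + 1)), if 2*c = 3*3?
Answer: -696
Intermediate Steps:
c = 9/2 (c = (3*3)/2 = (½)*9 = 9/2 ≈ 4.5000)
((6 + 4) + c)*(12*((-2 - 1*3) + 1)) = ((6 + 4) + 9/2)*(12*((-2 - 1*3) + 1)) = (10 + 9/2)*(12*((-2 - 3) + 1)) = 29*(12*(-5 + 1))/2 = 29*(12*(-4))/2 = (29/2)*(-48) = -696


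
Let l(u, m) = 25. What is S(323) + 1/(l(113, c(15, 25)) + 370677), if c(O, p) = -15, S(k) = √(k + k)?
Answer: 1/370702 + √646 ≈ 25.417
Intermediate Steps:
S(k) = √2*√k (S(k) = √(2*k) = √2*√k)
S(323) + 1/(l(113, c(15, 25)) + 370677) = √2*√323 + 1/(25 + 370677) = √646 + 1/370702 = 1/370702 + √646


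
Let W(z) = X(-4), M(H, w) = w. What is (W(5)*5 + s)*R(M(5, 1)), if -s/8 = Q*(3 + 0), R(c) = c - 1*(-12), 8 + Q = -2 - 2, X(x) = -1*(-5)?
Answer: 4069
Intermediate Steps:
X(x) = 5
Q = -12 (Q = -8 + (-2 - 2) = -8 - 4 = -12)
W(z) = 5
R(c) = 12 + c (R(c) = c + 12 = 12 + c)
s = 288 (s = -(-96)*(3 + 0) = -(-96)*3 = -8*(-36) = 288)
(W(5)*5 + s)*R(M(5, 1)) = (5*5 + 288)*(12 + 1) = (25 + 288)*13 = 313*13 = 4069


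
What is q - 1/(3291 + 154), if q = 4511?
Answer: 15540394/3445 ≈ 4511.0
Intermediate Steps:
q - 1/(3291 + 154) = 4511 - 1/(3291 + 154) = 4511 - 1/3445 = 15540394/3445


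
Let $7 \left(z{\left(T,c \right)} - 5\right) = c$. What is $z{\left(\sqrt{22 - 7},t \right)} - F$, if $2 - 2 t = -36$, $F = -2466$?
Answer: $\frac{17316}{7} \approx 2473.7$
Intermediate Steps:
$t = 19$ ($t = 1 - -18 = 1 + 18 = 19$)
$z{\left(T,c \right)} = 5 + \frac{c}{7}$
$z{\left(\sqrt{22 - 7},t \right)} - F = \left(5 + \frac{1}{7} \cdot 19\right) - -2466 = \left(5 + \frac{19}{7}\right) + 2466 = \frac{54}{7} + 2466 = \frac{17316}{7}$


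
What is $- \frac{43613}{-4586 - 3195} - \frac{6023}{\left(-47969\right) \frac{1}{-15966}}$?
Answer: $- \frac{746153927261}{373246789} \approx -1999.1$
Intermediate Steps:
$- \frac{43613}{-4586 - 3195} - \frac{6023}{\left(-47969\right) \frac{1}{-15966}} = - \frac{43613}{-4586 - 3195} - \frac{6023}{\left(-47969\right) \left(- \frac{1}{15966}\right)} = - \frac{43613}{-7781} - \frac{6023}{\frac{47969}{15966}} = \left(-43613\right) \left(- \frac{1}{7781}\right) - \frac{96163218}{47969} = \frac{43613}{7781} - \frac{96163218}{47969} = - \frac{746153927261}{373246789}$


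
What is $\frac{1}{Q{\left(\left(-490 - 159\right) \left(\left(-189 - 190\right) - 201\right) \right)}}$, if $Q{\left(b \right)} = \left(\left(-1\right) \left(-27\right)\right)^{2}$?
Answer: $\frac{1}{729} \approx 0.0013717$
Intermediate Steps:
$Q{\left(b \right)} = 729$ ($Q{\left(b \right)} = 27^{2} = 729$)
$\frac{1}{Q{\left(\left(-490 - 159\right) \left(\left(-189 - 190\right) - 201\right) \right)}} = \frac{1}{729}$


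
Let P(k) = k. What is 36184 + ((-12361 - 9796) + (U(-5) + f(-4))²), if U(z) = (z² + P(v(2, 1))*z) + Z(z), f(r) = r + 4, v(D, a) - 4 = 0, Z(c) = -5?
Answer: 14027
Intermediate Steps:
v(D, a) = 4 (v(D, a) = 4 + 0 = 4)
f(r) = 4 + r
U(z) = -5 + z² + 4*z (U(z) = (z² + 4*z) - 5 = -5 + z² + 4*z)
36184 + ((-12361 - 9796) + (U(-5) + f(-4))²) = 36184 + ((-12361 - 9796) + ((-5 + (-5)² + 4*(-5)) + (4 - 4))²) = 36184 + (-22157 + ((-5 + 25 - 20) + 0)²) = 36184 + (-22157 + (0 + 0)²) = 36184 + (-22157 + 0²) = 36184 + (-22157 + 0) = 36184 - 22157 = 14027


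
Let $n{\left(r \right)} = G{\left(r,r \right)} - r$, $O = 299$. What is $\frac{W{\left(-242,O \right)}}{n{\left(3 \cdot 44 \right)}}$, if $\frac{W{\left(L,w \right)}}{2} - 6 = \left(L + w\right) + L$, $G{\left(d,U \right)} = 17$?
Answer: $\frac{358}{115} \approx 3.113$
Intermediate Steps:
$W{\left(L,w \right)} = 12 + 2 w + 4 L$ ($W{\left(L,w \right)} = 12 + 2 \left(\left(L + w\right) + L\right) = 12 + 2 \left(w + 2 L\right) = 12 + \left(2 w + 4 L\right) = 12 + 2 w + 4 L$)
$n{\left(r \right)} = 17 - r$
$\frac{W{\left(-242,O \right)}}{n{\left(3 \cdot 44 \right)}} = \frac{12 + 2 \cdot 299 + 4 \left(-242\right)}{17 - 3 \cdot 44} = \frac{12 + 598 - 968}{17 - 132} = - \frac{358}{17 - 132} = - \frac{358}{-115} = \left(-358\right) \left(- \frac{1}{115}\right) = \frac{358}{115}$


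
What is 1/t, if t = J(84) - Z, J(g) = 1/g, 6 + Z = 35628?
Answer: -84/2992247 ≈ -2.8073e-5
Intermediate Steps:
Z = 35622 (Z = -6 + 35628 = 35622)
t = -2992247/84 (t = 1/84 - 1*35622 = 1/84 - 35622 = -2992247/84 ≈ -35622.)
1/t = 1/(-2992247/84) = -84/2992247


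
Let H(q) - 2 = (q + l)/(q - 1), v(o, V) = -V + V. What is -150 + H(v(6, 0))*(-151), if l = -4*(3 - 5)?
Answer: 756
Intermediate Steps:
l = 8 (l = -4*(-2) = 8)
v(o, V) = 0
H(q) = 2 + (8 + q)/(-1 + q) (H(q) = 2 + (q + 8)/(q - 1) = 2 + (8 + q)/(-1 + q))
-150 + H(v(6, 0))*(-151) = -150 + (3*(2 + 0)/(-1 + 0))*(-151) = -150 + (3*2/(-1))*(-151) = -150 + (3*(-1)*2)*(-151) = -150 - 6*(-151) = -150 + 906 = 756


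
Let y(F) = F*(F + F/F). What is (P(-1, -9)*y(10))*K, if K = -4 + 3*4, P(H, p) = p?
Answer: -7920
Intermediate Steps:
y(F) = F*(1 + F) (y(F) = F*(F + 1) = F*(1 + F))
K = 8 (K = -4 + 12 = 8)
(P(-1, -9)*y(10))*K = -90*(1 + 10)*8 = -90*11*8 = -9*110*8 = -990*8 = -7920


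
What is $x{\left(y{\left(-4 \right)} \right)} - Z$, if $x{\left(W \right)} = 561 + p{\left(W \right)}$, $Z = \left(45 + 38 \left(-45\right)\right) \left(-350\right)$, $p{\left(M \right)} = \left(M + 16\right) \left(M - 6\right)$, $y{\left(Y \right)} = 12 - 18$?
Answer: $-582309$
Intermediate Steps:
$y{\left(Y \right)} = -6$ ($y{\left(Y \right)} = 12 - 18 = -6$)
$p{\left(M \right)} = \left(-6 + M\right) \left(16 + M\right)$ ($p{\left(M \right)} = \left(16 + M\right) \left(-6 + M\right) = \left(-6 + M\right) \left(16 + M\right)$)
$Z = 582750$ ($Z = \left(45 - 1710\right) \left(-350\right) = \left(-1665\right) \left(-350\right) = 582750$)
$x{\left(W \right)} = 465 + W^{2} + 10 W$ ($x{\left(W \right)} = 561 + \left(-96 + W^{2} + 10 W\right) = 465 + W^{2} + 10 W$)
$x{\left(y{\left(-4 \right)} \right)} - Z = \left(465 + \left(-6\right)^{2} + 10 \left(-6\right)\right) - 582750 = \left(465 + 36 - 60\right) - 582750 = 441 - 582750 = -582309$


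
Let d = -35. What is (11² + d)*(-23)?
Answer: -1978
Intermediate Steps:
(11² + d)*(-23) = (11² - 35)*(-23) = (121 - 35)*(-23) = 86*(-23) = -1978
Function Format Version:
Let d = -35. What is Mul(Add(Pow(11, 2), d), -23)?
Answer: -1978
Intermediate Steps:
Mul(Add(Pow(11, 2), d), -23) = Mul(Add(Pow(11, 2), -35), -23) = Mul(Add(121, -35), -23) = Mul(86, -23) = -1978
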